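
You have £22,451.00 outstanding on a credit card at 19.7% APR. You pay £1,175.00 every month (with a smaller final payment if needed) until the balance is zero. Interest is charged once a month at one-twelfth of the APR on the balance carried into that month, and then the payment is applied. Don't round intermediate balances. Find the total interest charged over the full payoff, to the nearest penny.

£4,711.33

Monthly rate r = 19.7%/12 = 1.64167% = 0.0164167.
Payoff takes n = ⌈−ln(1 − rB₀/P)/ln(1+r)⌉ = ⌈23.116⌉ = 24 payments; the last is £137.33.
Total paid = 23·£1,175.00 + £137.33 = £27,162.33.
Total interest = total paid − principal = £27,162.33 − £22,451.00 = £4,711.33.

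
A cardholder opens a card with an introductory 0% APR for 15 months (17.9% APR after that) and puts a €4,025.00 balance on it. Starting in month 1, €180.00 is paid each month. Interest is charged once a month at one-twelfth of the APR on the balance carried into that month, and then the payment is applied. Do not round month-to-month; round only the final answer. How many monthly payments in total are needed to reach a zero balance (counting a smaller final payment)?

Promo months 1–15 at r₀ = 0%/12 = 0; months 16+ at r₁ = 17.9%/12 = 0.0149167.
After month 15 (no interest yet): B = €4,025.00 − 15·€180.00 = €1,325.00.
Then at r₁ with €180.00/mo: n₂ = −ln(1 − r₁·B/P)/ln(1+r₁) ≈ 7.86 → 8 more payments.

23 months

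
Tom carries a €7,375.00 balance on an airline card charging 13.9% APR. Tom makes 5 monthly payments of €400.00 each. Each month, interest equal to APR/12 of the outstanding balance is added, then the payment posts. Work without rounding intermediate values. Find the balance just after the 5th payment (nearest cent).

Monthly rate r = 13.9%/12 = 1.15833% = 0.0115833.
Each month: B ← B·(1+r) − €400.00.
Month 1: interest €85.43; balance after payment €7,060.43.
Month 2: interest €81.78; balance after payment €6,742.21.
Month 3: interest €78.10; balance after payment €6,420.31.
Month 4: interest €74.37; balance after payment €6,094.68.
Month 5: interest €70.60; balance after payment €5,765.27.

€5,765.27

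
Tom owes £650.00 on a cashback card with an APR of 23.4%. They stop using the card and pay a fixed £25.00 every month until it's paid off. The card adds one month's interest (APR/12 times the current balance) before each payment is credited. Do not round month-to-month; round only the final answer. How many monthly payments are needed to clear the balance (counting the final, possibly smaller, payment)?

37 months

Monthly rate r = 23.4%/12 = 1.95% = 0.0195.
Recurrence: B ← B·(1+r) − £25.00.
Month 1: interest £12.68; balance after payment £637.67.
Month 2: interest £12.43; balance after payment £625.11.
Closed form: n = −ln(1 − rB₀/P)/ln(1+r) = −ln(0.493)/ln(1.0195) ≈ 36.622, so the balance reaches zero during payment 37.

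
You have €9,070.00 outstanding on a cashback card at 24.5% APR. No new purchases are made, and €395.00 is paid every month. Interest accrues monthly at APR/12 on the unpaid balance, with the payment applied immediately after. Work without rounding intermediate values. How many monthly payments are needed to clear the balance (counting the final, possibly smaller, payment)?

32 payments

Monthly rate r = 24.5%/12 = 2.04167% = 0.0204167.
Recurrence: B ← B·(1+r) − €395.00.
Month 1: interest €185.18; balance after payment €8,860.18.
Month 2: interest €180.90; balance after payment €8,646.07.
Closed form: n = −ln(1 − rB₀/P)/ln(1+r) = −ln(0.53119)/ln(1.02042) ≈ 31.301, so the balance reaches zero during payment 32.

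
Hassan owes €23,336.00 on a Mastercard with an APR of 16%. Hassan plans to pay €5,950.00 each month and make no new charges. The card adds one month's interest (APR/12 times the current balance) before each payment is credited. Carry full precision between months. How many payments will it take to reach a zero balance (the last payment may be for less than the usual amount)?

5 payments

Monthly rate r = 16%/12 = 1.33333% = 0.0133333.
Recurrence: B ← B·(1+r) − €5,950.00.
Month 1: interest €311.15; balance after payment €17,697.15.
Month 2: interest €235.96; balance after payment €11,983.11.
Month 3: interest €159.77; balance after payment €6,192.88.
Month 4: interest €82.57; balance after payment €325.46.
Month 5: interest €4.34; balance after payment €0.00.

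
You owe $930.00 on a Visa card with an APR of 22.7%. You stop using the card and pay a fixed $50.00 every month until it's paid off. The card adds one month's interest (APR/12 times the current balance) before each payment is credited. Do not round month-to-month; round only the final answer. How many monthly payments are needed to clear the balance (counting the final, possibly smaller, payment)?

Monthly rate r = 22.7%/12 = 1.89167% = 0.0189167.
Recurrence: B ← B·(1+r) − $50.00.
Month 1: interest $17.59; balance after payment $897.59.
Month 2: interest $16.98; balance after payment $864.57.
Closed form: n = −ln(1 − rB₀/P)/ln(1+r) = −ln(0.64815)/ln(1.01892) ≈ 23.139, so the balance reaches zero during payment 24.

24 payments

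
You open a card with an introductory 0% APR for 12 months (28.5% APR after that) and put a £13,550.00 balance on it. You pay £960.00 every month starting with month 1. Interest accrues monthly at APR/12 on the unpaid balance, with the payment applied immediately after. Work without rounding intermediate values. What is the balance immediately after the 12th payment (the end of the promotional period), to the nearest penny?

£2,030.00

Promo months 1–12 at r₀ = 0%/12 = 0; months 13+ at r₁ = 28.5%/12 = 0.02375.
After month 12 (no interest yet): B = £13,550.00 − 12·£960.00 = £2,030.00.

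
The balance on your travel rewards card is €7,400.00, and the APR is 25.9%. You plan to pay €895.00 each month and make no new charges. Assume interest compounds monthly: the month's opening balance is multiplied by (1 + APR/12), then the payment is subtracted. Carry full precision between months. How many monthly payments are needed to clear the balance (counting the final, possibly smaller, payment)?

10 payments

Monthly rate r = 25.9%/12 = 2.15833% = 0.0215833.
Recurrence: B ← B·(1+r) − €895.00.
Month 1: interest €159.72; balance after payment €6,664.72.
Month 2: interest €143.85; balance after payment €5,913.56.
Closed form: n = −ln(1 − rB₀/P)/ln(1+r) = −ln(0.82155)/ln(1.02158) ≈ 9.205, so the balance reaches zero during payment 10.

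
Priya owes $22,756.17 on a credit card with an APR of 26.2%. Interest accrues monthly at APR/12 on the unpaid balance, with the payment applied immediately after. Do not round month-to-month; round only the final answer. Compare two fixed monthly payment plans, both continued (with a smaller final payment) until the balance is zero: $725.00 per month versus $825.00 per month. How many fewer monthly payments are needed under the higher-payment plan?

Monthly rate r = 26.2%/12 = 2.18333% = 0.0218333.
At $725.00/mo: n = ⌈−ln(1 − rB₀/P)/ln(1+r)⌉ = 54 payments (last $385.38); total interest = total paid − $22,756.17 = $16,054.21.
At $825.00/mo: 43 payments (last $565.66); total interest $12,459.49.
Payments saved = 54 − 43 = 11.

11 fewer payments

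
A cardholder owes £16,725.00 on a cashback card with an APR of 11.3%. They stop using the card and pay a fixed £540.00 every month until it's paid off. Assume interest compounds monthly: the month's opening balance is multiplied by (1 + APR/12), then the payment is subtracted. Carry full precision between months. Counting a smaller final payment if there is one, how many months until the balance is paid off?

37 months

Monthly rate r = 11.3%/12 = 0.941667% = 0.00941667.
Recurrence: B ← B·(1+r) − £540.00.
Month 1: interest £157.49; balance after payment £16,342.49.
Month 2: interest £153.89; balance after payment £15,956.39.
Closed form: n = −ln(1 − rB₀/P)/ln(1+r) = −ln(0.70834)/ln(1.00942) ≈ 36.791, so the balance reaches zero during payment 37.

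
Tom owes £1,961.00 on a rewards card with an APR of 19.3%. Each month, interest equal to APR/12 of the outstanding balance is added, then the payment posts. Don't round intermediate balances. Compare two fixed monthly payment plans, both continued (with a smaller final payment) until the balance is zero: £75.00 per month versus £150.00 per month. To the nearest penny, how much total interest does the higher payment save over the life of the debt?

£345.51

Monthly rate r = 19.3%/12 = 1.60833% = 0.0160833.
At £75.00/mo: n = ⌈−ln(1 − rB₀/P)/ln(1+r)⌉ = 35 payments (last £14.91); total interest = total paid − £1,961.00 = £603.91.
At £150.00/mo: 15 payments (last £119.40); total interest £258.40.
Interest saved = £603.91 − £258.40 = £345.51.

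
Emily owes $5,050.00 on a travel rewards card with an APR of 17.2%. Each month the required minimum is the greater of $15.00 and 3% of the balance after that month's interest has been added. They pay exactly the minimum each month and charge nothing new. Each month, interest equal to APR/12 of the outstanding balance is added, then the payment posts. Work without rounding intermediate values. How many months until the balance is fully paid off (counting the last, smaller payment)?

Monthly rate r = 17.2%/12 = 1.43333% = 0.0143333.
While 3% of the post-interest balance exceeds $15.00, each month B ← (B·(1+r))·(1 − 0.03), i.e. B shrinks by the factor (1+r)·0.97 = 0.9839.
This holds for months 1–144. Entering month 145 the balance is $488.02; 3% of the post-interest balance is now below $15.00, so the flat $15.00 minimum applies from here.
From month 145 a fixed $15.00 at rate r clears $488.02 in 45 more payments. Total: 144 + 45 = 189 months.

189 months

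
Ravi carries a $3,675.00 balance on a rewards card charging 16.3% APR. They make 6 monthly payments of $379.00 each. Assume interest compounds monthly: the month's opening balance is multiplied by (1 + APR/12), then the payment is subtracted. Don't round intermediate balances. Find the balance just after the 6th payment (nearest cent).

Monthly rate r = 16.3%/12 = 1.35833% = 0.0135833.
Each month: B ← B·(1+r) − $379.00.
Month 1: interest $49.92; balance after payment $3,345.92.
Month 2: interest $45.45; balance after payment $3,012.37.
Month 3: interest $40.92; balance after payment $2,674.29.
Month 4: interest $36.33; balance after payment $2,331.61.
Month 5: interest $31.67; balance after payment $1,984.28.
Month 6: interest $26.95; balance after payment $1,632.24.

$1,632.24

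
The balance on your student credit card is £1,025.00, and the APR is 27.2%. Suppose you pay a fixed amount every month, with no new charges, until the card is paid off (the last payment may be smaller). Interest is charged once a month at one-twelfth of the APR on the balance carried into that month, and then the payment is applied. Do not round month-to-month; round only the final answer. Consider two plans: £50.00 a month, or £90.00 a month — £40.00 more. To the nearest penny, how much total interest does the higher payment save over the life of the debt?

£194.75

Monthly rate r = 27.2%/12 = 2.26667% = 0.0226667.
At £50.00/mo: n = ⌈−ln(1 − rB₀/P)/ln(1+r)⌉ = 28 payments (last £44.00); total interest = total paid − £1,025.00 = £369.00.
At £90.00/mo: 14 payments (last £29.25); total interest £174.25.
Interest saved = £369.00 − £174.25 = £194.75.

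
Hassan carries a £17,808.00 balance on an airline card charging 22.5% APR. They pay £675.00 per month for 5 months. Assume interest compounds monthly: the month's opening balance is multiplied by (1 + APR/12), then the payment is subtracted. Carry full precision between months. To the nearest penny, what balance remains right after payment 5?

Monthly rate r = 22.5%/12 = 1.875% = 0.01875.
Each month: B ← B·(1+r) − £675.00.
Month 1: interest £333.90; balance after payment £17,466.90.
Month 2: interest £327.50; balance after payment £17,119.40.
Month 3: interest £320.99; balance after payment £16,765.39.
Month 4: interest £314.35; balance after payment £16,404.74.
Month 5: interest £307.59; balance after payment £16,037.33.

£16,037.33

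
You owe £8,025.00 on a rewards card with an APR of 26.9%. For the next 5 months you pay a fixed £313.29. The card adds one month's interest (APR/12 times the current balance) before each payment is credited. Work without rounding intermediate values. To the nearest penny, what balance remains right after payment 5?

Monthly rate r = 26.9%/12 = 2.24167% = 0.0224167.
Each month: B ← B·(1+r) − £313.29.
Month 1: interest £179.89; balance after payment £7,891.60.
Month 2: interest £176.90; balance after payment £7,755.22.
Month 3: interest £173.85; balance after payment £7,615.77.
Month 4: interest £170.72; balance after payment £7,473.20.
Month 5: interest £167.52; balance after payment £7,327.44.

£7,327.44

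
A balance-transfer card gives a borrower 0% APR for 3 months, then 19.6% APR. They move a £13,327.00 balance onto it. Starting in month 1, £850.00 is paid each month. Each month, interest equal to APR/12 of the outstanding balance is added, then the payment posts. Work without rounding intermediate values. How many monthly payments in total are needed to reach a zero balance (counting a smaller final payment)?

18 months

Promo months 1–3 at r₀ = 0%/12 = 0; months 4+ at r₁ = 19.6%/12 = 0.0163333.
After month 3 (no interest yet): B = £13,327.00 − 3·£850.00 = £10,777.00.
Then at r₁ with £850.00/mo: n₂ = −ln(1 − r₁·B/P)/ln(1+r₁) ≈ 14.32 → 15 more payments.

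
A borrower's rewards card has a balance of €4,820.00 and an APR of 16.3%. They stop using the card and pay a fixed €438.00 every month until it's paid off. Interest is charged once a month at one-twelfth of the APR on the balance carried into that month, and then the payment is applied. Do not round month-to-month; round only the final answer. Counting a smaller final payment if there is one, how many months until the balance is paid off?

13 months

Monthly rate r = 16.3%/12 = 1.35833% = 0.0135833.
Recurrence: B ← B·(1+r) − €438.00.
Month 1: interest €65.47; balance after payment €4,447.47.
Month 2: interest €60.41; balance after payment €4,069.88.
Closed form: n = −ln(1 − rB₀/P)/ln(1+r) = −ln(0.85052)/ln(1.01358) ≈ 12.000, so the balance reaches zero during payment 13.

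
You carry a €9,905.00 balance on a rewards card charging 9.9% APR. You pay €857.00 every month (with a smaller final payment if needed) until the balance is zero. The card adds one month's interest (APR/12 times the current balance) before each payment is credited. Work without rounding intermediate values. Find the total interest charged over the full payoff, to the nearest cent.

€548.01

Monthly rate r = 9.9%/12 = 0.825% = 0.00825.
Payoff takes n = ⌈−ln(1 − rB₀/P)/ln(1+r)⌉ = ⌈12.197⌉ = 13 payments; the last is €169.01.
Total paid = 12·€857.00 + €169.01 = €10,453.01.
Total interest = total paid − principal = €10,453.01 − €9,905.00 = €548.01.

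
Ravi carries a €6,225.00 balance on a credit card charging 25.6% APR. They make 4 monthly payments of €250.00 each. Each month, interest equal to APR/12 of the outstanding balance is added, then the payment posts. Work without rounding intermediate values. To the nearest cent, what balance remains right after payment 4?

Monthly rate r = 25.6%/12 = 2.13333% = 0.0213333.
Each month: B ← B·(1+r) − €250.00.
Month 1: interest €132.80; balance after payment €6,107.80.
Month 2: interest €130.30; balance after payment €5,988.10.
Month 3: interest €127.75; balance after payment €5,865.85.
Month 4: interest €125.14; balance after payment €5,740.98.

€5,740.98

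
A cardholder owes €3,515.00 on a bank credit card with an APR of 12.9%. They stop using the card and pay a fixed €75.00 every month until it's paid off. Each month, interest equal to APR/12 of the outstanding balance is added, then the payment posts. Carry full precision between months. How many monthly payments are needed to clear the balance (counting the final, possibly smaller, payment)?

Monthly rate r = 12.9%/12 = 1.075% = 0.01075.
Recurrence: B ← B·(1+r) − €75.00.
Month 1: interest €37.79; balance after payment €3,477.79.
Month 2: interest €37.39; balance after payment €3,440.17.
Closed form: n = −ln(1 − rB₀/P)/ln(1+r) = −ln(0.49618)/ln(1.01075) ≈ 65.541, so the balance reaches zero during payment 66.

66 payments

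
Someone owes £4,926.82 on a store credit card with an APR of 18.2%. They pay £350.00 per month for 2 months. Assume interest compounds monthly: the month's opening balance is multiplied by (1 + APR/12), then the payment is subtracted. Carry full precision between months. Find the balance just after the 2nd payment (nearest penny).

£4,372.09

Monthly rate r = 18.2%/12 = 1.51667% = 0.0151667.
Each month: B ← B·(1+r) − £350.00.
Month 1: interest £74.72; balance after payment £4,651.54.
Month 2: interest £70.55; balance after payment £4,372.09.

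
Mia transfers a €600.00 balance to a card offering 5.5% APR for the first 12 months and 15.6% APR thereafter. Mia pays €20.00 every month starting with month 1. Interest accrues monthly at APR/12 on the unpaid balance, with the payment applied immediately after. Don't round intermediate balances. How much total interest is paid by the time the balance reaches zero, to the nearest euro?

€90

Promo months 1–12 at r₀ = 5.5%/12 = 0.00458333; months 13+ at r₁ = 15.6%/12 = 0.013.
After month 12: iterate B ← B·(1+r₀) − €20.00 for 12 months → €387.70.
Then at r₁ with €20.00/mo: n₂ = −ln(1 − r₁·B/P)/ln(1+r₁) ≈ 22.48 → 23 more payments.
Total paid = 34·€20.00 + €9.64 = €689.64; interest = €689.64 − €600.00 = €89.64.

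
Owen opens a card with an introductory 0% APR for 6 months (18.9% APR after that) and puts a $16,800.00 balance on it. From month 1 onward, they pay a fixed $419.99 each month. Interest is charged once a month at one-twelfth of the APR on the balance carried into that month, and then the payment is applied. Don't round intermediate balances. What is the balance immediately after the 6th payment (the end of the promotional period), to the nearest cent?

$14,280.06

Promo months 1–6 at r₀ = 0%/12 = 0; months 7+ at r₁ = 18.9%/12 = 0.01575.
After month 6 (no interest yet): B = $16,800.00 − 6·$419.99 = $14,280.06.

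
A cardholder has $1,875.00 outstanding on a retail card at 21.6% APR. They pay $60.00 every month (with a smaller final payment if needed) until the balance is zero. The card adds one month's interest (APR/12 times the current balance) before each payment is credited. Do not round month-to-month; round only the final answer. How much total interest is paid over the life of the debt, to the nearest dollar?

Monthly rate r = 21.6%/12 = 1.8% = 0.018.
Payoff takes n = ⌈−ln(1 − rB₀/P)/ln(1+r)⌉ = ⌈46.339⌉ = 47 payments; the last is $20.44.
Total paid = 46·$60.00 + $20.44 = $2,780.44.
Total interest = total paid − principal = $2,780.44 − $1,875.00 = $905.44.

$905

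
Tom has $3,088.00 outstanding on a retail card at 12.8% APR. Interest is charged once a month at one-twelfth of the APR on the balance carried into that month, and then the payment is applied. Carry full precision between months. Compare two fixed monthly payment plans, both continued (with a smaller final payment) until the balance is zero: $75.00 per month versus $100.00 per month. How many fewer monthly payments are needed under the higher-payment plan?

17 fewer payments

Monthly rate r = 12.8%/12 = 1.06667% = 0.0106667.
At $75.00/mo: n = ⌈−ln(1 − rB₀/P)/ln(1+r)⌉ = 55 payments (last $38.34); total interest = total paid − $3,088.00 = $1,000.34.
At $100.00/mo: 38 payments (last $65.96); total interest $677.96.
Payments saved = 55 − 38 = 17.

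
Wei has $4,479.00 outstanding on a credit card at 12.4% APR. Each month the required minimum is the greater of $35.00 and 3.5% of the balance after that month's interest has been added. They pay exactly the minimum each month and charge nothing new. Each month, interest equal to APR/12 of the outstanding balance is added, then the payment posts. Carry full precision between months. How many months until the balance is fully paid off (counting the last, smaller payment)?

Monthly rate r = 12.4%/12 = 1.03333% = 0.0103333.
While 3.5% of the post-interest balance exceeds $35.00, each month B ← (B·(1+r))·(1 − 0.035), i.e. B shrinks by the factor (1+r)·0.965 = 0.97497.
This holds for months 1–60. Entering month 61 the balance is $978.82; 3.5% of the post-interest balance is now below $35.00, so the flat $35.00 minimum applies from here.
From month 61 a fixed $35.00 at rate r clears $978.82 in 34 more payments. Total: 60 + 34 = 94 months.

94 months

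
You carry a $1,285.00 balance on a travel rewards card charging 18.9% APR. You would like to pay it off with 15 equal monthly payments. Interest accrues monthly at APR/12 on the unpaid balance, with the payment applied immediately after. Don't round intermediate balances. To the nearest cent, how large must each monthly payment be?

$96.85

Monthly rate r = 18.9%/12 = 1.575% = 0.01575.
Level-payment amortization: P = B₀·r / (1 − (1+r)^(−n)) = 1285.00·0.01575 / (1 − 1.01575^(−15)).
Denominator 1 − (1+r)^(−15) = 0.208961657.
P = 20.2387 / 0.208961657 ≈ 96.85.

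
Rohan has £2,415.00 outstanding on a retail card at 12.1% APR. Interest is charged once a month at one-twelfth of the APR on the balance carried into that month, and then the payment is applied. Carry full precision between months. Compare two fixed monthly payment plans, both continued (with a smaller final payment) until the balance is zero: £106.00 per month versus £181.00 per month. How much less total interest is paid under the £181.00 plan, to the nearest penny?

Monthly rate r = 12.1%/12 = 1.00833% = 0.0100833.
At £106.00/mo: n = ⌈−ln(1 − rB₀/P)/ln(1+r)⌉ = 27 payments (last £1.69); total interest = total paid − £2,415.00 = £342.69.
At £181.00/mo: 15 payments (last £72.95); total interest £191.95.
Interest saved = £342.69 − £191.95 = £150.74.

£150.74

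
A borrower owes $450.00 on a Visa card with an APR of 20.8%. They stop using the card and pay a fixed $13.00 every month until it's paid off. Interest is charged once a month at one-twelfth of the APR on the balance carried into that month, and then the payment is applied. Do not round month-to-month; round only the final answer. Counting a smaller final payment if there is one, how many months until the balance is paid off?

Monthly rate r = 20.8%/12 = 1.73333% = 0.0173333.
Recurrence: B ← B·(1+r) − $13.00.
Month 1: interest $7.80; balance after payment $444.80.
Month 2: interest $7.71; balance after payment $439.51.
Closed form: n = −ln(1 − rB₀/P)/ln(1+r) = −ln(0.4)/ln(1.01733) ≈ 53.320, so the balance reaches zero during payment 54.

54 payments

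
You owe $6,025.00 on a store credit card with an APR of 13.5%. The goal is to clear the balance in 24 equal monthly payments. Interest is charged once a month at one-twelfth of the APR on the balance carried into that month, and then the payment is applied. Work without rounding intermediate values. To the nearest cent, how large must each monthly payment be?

$287.86

Monthly rate r = 13.5%/12 = 1.125% = 0.01125.
Level-payment amortization: P = B₀·r / (1 − (1+r)^(−n)) = 6025.00·0.01125 / (1 − 1.01125^(−24)).
Denominator 1 − (1+r)^(−24) = 0.235468878.
P = 67.7812 / 0.235468878 ≈ 287.86.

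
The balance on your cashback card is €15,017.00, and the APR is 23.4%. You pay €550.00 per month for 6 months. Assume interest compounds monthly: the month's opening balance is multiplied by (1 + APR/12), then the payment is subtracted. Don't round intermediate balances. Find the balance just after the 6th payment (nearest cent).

Monthly rate r = 23.4%/12 = 1.95% = 0.0195.
Each month: B ← B·(1+r) − €550.00.
Month 1: interest €292.83; balance after payment €14,759.83.
Month 2: interest €287.82; balance after payment €14,497.65.
Month 3: interest €282.70; balance after payment €14,230.35.
Month 4: interest €277.49; balance after payment €13,957.84.
Month 5: interest €272.18; balance after payment €13,680.02.
Month 6: interest €266.76; balance after payment €13,396.78.

€13,396.78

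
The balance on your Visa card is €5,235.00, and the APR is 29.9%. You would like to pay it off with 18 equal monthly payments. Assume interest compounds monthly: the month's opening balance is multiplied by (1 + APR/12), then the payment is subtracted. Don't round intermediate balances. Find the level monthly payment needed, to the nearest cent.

Monthly rate r = 29.9%/12 = 2.49167% = 0.0249167.
Level-payment amortization: P = B₀·r / (1 − (1+r)^(−n)) = 5235.00·0.0249167 / (1 − 1.02492^(−18)).
Denominator 1 − (1+r)^(−18) = 0.357895074.
P = 130.439 / 0.357895074 ≈ 364.46.

€364.46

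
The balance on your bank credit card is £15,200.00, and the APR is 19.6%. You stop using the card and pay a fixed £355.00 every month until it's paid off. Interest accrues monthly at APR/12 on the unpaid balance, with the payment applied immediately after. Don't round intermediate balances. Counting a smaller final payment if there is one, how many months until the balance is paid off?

75 months

Monthly rate r = 19.6%/12 = 1.63333% = 0.0163333.
Recurrence: B ← B·(1+r) − £355.00.
Month 1: interest £248.27; balance after payment £15,093.27.
Month 2: interest £246.52; balance after payment £14,984.79.
Closed form: n = −ln(1 − rB₀/P)/ln(1+r) = −ln(0.30066)/ln(1.01633) ≈ 74.178, so the balance reaches zero during payment 75.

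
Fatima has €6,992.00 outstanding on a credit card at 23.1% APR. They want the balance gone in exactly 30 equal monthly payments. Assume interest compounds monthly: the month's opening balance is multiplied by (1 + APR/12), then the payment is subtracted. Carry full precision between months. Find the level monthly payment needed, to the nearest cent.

Monthly rate r = 23.1%/12 = 1.925% = 0.01925.
Level-payment amortization: P = B₀·r / (1 − (1+r)^(−n)) = 6992.00·0.01925 / (1 − 1.01925^(−30)).
Denominator 1 − (1+r)^(−30) = 0.435611188.
P = 134.596 / 0.435611188 ≈ 308.98.

€308.98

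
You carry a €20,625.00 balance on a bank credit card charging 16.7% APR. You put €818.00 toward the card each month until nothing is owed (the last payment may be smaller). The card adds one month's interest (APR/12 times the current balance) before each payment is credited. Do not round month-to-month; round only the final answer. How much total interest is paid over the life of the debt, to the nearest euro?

Monthly rate r = 16.7%/12 = 1.39167% = 0.0139167.
Payoff takes n = ⌈−ln(1 − rB₀/P)/ln(1+r)⌉ = ⌈31.269⌉ = 32 payments; the last is €221.10.
Total paid = 31·€818.00 + €221.10 = €25,579.10.
Total interest = total paid − principal = €25,579.10 − €20,625.00 = €4,954.10.

€4,954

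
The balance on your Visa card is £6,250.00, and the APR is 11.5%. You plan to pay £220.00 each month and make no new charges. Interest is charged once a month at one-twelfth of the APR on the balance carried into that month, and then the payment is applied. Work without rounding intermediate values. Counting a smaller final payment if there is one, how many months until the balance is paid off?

34 payments

Monthly rate r = 11.5%/12 = 0.958333% = 0.00958333.
Recurrence: B ← B·(1+r) − £220.00.
Month 1: interest £59.90; balance after payment £6,089.90.
Month 2: interest £58.36; balance after payment £5,928.26.
Closed form: n = −ln(1 − rB₀/P)/ln(1+r) = −ln(0.72775)/ln(1.00958) ≈ 33.321, so the balance reaches zero during payment 34.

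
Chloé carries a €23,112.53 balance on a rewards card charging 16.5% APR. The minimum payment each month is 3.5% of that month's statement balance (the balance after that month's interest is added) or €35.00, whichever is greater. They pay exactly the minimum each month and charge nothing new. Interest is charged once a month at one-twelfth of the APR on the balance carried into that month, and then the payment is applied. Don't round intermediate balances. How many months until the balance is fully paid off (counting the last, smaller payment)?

180 months

Monthly rate r = 16.5%/12 = 1.375% = 0.01375.
While 3.5% of the post-interest balance exceeds €35.00, each month B ← (B·(1+r))·(1 − 0.035), i.e. B shrinks by the factor (1+r)·0.965 = 0.97827.
This holds for months 1–144. Entering month 145 the balance is €976.84; 3.5% of the post-interest balance is now below €35.00, so the flat €35.00 minimum applies from here.
From month 145 a fixed €35.00 at rate r clears €976.84 in 36 more payments. Total: 144 + 36 = 180 months.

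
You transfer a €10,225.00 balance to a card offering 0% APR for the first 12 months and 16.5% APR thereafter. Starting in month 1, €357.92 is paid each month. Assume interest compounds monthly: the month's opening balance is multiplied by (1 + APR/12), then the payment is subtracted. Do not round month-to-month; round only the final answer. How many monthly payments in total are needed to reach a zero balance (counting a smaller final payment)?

31 payments

Promo months 1–12 at r₀ = 0%/12 = 0; months 13+ at r₁ = 16.5%/12 = 0.01375.
After month 12 (no interest yet): B = €10,225.00 − 12·€357.92 = €5,929.96.
Then at r₁ with €357.92/mo: n₂ = −ln(1 − r₁·B/P)/ln(1+r₁) ≈ 18.93 → 19 more payments.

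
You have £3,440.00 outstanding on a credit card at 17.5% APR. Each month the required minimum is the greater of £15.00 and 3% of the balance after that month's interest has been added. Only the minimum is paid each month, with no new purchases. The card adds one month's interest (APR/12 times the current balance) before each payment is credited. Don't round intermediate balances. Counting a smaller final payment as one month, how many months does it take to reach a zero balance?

Monthly rate r = 17.5%/12 = 1.45833% = 0.0145833.
While 3% of the post-interest balance exceeds £15.00, each month B ← (B·(1+r))·(1 − 0.03), i.e. B shrinks by the factor (1+r)·0.97 = 0.98415.
This holds for months 1–122. Entering month 123 the balance is £489.57; 3% of the post-interest balance is now below £15.00, so the flat £15.00 minimum applies from here.
From month 123 a fixed £15.00 at rate r clears £489.57 in 45 more payments. Total: 122 + 45 = 167 months.

167 months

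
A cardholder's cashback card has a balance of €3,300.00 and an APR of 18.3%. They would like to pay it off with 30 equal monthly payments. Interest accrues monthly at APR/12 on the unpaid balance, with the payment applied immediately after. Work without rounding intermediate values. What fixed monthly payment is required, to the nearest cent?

Monthly rate r = 18.3%/12 = 1.525% = 0.01525.
Level-payment amortization: P = B₀·r / (1 − (1+r)^(−n)) = 3300.00·0.01525 / (1 − 1.01525^(−30)).
Denominator 1 − (1+r)^(−30) = 0.364946878.
P = 50.325 / 0.364946878 ≈ 137.90.

€137.90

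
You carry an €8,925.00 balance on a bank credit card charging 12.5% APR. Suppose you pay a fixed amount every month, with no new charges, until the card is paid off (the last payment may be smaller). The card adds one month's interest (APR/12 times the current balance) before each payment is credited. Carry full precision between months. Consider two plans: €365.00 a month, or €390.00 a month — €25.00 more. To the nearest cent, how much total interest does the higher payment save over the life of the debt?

Monthly rate r = 12.5%/12 = 1.04167% = 0.0104167.
At €365.00/mo: n = ⌈−ln(1 − rB₀/P)/ln(1+r)⌉ = 29 payments (last €135.07); total interest = total paid − €8,925.00 = €1,430.07.
At €390.00/mo: 27 payments (last €108.68); total interest €1,323.68.
Interest saved = €1,430.07 − €1,323.68 = €106.39.

€106.39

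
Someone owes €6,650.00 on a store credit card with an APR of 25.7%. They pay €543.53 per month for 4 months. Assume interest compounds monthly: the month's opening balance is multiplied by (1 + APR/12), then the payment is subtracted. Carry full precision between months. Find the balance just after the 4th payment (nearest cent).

Monthly rate r = 25.7%/12 = 2.14167% = 0.0214167.
Each month: B ← B·(1+r) − €543.53.
Month 1: interest €142.42; balance after payment €6,248.89.
Month 2: interest €133.83; balance after payment €5,839.19.
Month 3: interest €125.06; balance after payment €5,420.72.
Month 4: interest €116.09; balance after payment €4,993.28.

€4,993.28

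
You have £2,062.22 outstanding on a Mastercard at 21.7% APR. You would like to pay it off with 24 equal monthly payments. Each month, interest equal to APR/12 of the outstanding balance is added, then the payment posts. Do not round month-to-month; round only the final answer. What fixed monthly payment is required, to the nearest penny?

Monthly rate r = 21.7%/12 = 1.80833% = 0.0180833.
Level-payment amortization: P = B₀·r / (1 − (1+r)^(−n)) = 2062.22·0.0180833 / (1 − 1.01808^(−24)).
Denominator 1 − (1+r)^(−24) = 0.349570647.
P = 37.2918 / 0.349570647 ≈ 106.68.

£106.68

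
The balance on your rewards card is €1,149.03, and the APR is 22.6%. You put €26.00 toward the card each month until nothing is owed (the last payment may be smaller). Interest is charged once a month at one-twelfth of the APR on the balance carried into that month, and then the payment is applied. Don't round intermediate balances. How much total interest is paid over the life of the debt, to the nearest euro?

€1,339

Monthly rate r = 22.6%/12 = 1.88333% = 0.0188333.
Payoff takes n = ⌈−ln(1 − rB₀/P)/ln(1+r)⌉ = ⌈95.703⌉ = 96 payments; the last is €18.32.
Total paid = 95·€26.00 + €18.32 = €2,488.32.
Total interest = total paid − principal = €2,488.32 − €1,149.03 = €1,339.29.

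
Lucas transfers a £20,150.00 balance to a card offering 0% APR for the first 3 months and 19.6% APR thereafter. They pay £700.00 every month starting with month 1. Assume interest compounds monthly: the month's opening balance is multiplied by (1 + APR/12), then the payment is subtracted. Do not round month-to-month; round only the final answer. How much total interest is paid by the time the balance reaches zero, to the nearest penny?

Promo months 1–3 at r₀ = 0%/12 = 0; months 4+ at r₁ = 19.6%/12 = 0.0163333.
After month 3 (no interest yet): B = £20,150.00 − 3·£700.00 = £18,050.00.
Then at r₁ with £700.00/mo: n₂ = −ln(1 − r₁·B/P)/ln(1+r₁) ≈ 33.75 → 34 more payments.
Total paid = 36·£700.00 + £523.66 = £25,723.66; interest = £25,723.66 − £20,150.00 = £5,573.66.

£5,573.66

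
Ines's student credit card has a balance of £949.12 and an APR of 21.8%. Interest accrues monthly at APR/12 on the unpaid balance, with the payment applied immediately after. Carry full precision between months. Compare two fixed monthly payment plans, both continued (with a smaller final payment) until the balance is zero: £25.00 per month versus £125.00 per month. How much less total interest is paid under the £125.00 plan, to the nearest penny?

Monthly rate r = 21.8%/12 = 1.81667% = 0.0181667.
At £25.00/mo: n = ⌈−ln(1 − rB₀/P)/ln(1+r)⌉ = 65 payments (last £24.95); total interest = total paid − £949.12 = £675.83.
At £125.00/mo: 9 payments (last £30.76); total interest £81.64.
Interest saved = £675.83 − £81.64 = £594.19.

£594.19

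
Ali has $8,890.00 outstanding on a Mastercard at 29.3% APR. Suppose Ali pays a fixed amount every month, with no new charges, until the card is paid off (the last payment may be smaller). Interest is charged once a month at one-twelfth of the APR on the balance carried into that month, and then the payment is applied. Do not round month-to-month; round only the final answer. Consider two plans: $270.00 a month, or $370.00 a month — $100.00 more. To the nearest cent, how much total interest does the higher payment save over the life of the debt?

$4,685.39

Monthly rate r = 29.3%/12 = 2.44167% = 0.0244167.
At $270.00/mo: n = ⌈−ln(1 − rB₀/P)/ln(1+r)⌉ = 68 payments (last $147.18); total interest = total paid − $8,890.00 = $9,347.18.
At $370.00/mo: 37 payments (last $231.79); total interest $4,661.79.
Interest saved = $9,347.18 − $4,661.79 = $4,685.39.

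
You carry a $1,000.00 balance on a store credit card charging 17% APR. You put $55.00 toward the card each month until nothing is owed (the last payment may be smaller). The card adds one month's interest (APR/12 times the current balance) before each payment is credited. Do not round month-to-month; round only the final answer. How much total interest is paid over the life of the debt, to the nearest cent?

$164.52

Monthly rate r = 17%/12 = 1.41667% = 0.0141667.
Payoff takes n = ⌈−ln(1 − rB₀/P)/ln(1+r)⌉ = ⌈21.172⌉ = 22 payments; the last is $9.52.
Total paid = 21·$55.00 + $9.52 = $1,164.52.
Total interest = total paid − principal = $1,164.52 − $1,000.00 = $164.52.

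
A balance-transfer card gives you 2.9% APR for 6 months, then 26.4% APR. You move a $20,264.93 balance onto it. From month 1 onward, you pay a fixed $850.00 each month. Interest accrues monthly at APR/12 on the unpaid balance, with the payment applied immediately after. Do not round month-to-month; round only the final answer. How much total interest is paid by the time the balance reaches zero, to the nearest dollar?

$4,748

Promo months 1–6 at r₀ = 2.9%/12 = 0.00241667; months 7+ at r₁ = 26.4%/12 = 0.022.
After month 6: iterate B ← B·(1+r₀) − $850.00 for 6 months → $15,429.64.
Then at r₁ with $850.00/mo: n₂ = −ln(1 − r₁·B/P)/ln(1+r₁) ≈ 23.42 → 24 more payments.
Total paid = 29·$850.00 + $363.08 = $25,013.08; interest = $25,013.08 − $20,264.93 = $4,748.15.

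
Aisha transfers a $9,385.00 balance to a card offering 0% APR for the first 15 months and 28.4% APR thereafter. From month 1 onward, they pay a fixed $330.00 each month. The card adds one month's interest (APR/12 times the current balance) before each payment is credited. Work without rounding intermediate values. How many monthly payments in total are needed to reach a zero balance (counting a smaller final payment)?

32 payments

Promo months 1–15 at r₀ = 0%/12 = 0; months 16+ at r₁ = 28.4%/12 = 0.0236667.
After month 15 (no interest yet): B = $9,385.00 − 15·$330.00 = $4,435.00.
Then at r₁ with $330.00/mo: n₂ = −ln(1 − r₁·B/P)/ln(1+r₁) ≈ 16.37 → 17 more payments.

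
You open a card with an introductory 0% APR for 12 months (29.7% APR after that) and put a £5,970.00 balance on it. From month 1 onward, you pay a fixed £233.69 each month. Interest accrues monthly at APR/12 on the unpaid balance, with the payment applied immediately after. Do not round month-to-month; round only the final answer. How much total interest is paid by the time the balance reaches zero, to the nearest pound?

Promo months 1–12 at r₀ = 0%/12 = 0; months 13+ at r₁ = 29.7%/12 = 0.02475.
After month 12 (no interest yet): B = £5,970.00 − 12·£233.69 = £3,165.72.
Then at r₁ with £233.69/mo: n₂ = −ln(1 − r₁·B/P)/ln(1+r₁) ≈ 16.70 → 17 more payments.
Total paid = 28·£233.69 + £165.10 = £6,708.42; interest = £6,708.42 − £5,970.00 = £738.42.

£738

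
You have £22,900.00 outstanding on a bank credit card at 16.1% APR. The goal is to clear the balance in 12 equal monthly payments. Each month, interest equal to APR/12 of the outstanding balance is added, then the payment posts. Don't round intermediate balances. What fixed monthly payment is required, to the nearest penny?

£2,078.82

Monthly rate r = 16.1%/12 = 1.34167% = 0.0134167.
Level-payment amortization: P = B₀·r / (1 − (1+r)^(−n)) = 22900.00·0.0134167 / (1 − 1.01342^(−12)).
Denominator 1 − (1+r)^(−12) = 0.147796152.
P = 307.242 / 0.147796152 ≈ 2078.82.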